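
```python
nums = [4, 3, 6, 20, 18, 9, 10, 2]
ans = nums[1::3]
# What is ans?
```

nums has length 8. The slice nums[1::3] selects indices [1, 4, 7] (1->3, 4->18, 7->2), giving [3, 18, 2].

[3, 18, 2]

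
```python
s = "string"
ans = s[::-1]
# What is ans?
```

s has length 6. The slice s[::-1] selects indices [5, 4, 3, 2, 1, 0] (5->'g', 4->'n', 3->'i', 2->'r', 1->'t', 0->'s'), giving 'gnirts'.

'gnirts'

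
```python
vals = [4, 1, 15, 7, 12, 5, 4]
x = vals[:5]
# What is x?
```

vals has length 7. The slice vals[:5] selects indices [0, 1, 2, 3, 4] (0->4, 1->1, 2->15, 3->7, 4->12), giving [4, 1, 15, 7, 12].

[4, 1, 15, 7, 12]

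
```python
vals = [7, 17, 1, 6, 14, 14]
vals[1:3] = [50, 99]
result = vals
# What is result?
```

vals starts as [7, 17, 1, 6, 14, 14] (length 6). The slice vals[1:3] covers indices [1, 2] with values [17, 1]. Replacing that slice with [50, 99] (same length) produces [7, 50, 99, 6, 14, 14].

[7, 50, 99, 6, 14, 14]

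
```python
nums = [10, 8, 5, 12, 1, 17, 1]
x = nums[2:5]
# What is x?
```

nums has length 7. The slice nums[2:5] selects indices [2, 3, 4] (2->5, 3->12, 4->1), giving [5, 12, 1].

[5, 12, 1]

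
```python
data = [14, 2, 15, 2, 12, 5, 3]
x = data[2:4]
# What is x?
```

data has length 7. The slice data[2:4] selects indices [2, 3] (2->15, 3->2), giving [15, 2].

[15, 2]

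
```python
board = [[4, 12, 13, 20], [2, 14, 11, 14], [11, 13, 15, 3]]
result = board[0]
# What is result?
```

board has 3 rows. Row 0 is [4, 12, 13, 20].

[4, 12, 13, 20]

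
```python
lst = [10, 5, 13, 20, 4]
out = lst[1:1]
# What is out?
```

lst has length 5. The slice lst[1:1] resolves to an empty index range, so the result is [].

[]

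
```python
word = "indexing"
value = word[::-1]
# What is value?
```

word has length 8. The slice word[::-1] selects indices [7, 6, 5, 4, 3, 2, 1, 0] (7->'g', 6->'n', 5->'i', 4->'x', 3->'e', 2->'d', 1->'n', 0->'i'), giving 'gnixedni'.

'gnixedni'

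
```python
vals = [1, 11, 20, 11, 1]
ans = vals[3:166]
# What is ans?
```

vals has length 5. The slice vals[3:166] selects indices [3, 4] (3->11, 4->1), giving [11, 1].

[11, 1]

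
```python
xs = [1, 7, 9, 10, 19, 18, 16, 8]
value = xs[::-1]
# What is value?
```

xs has length 8. The slice xs[::-1] selects indices [7, 6, 5, 4, 3, 2, 1, 0] (7->8, 6->16, 5->18, 4->19, 3->10, 2->9, 1->7, 0->1), giving [8, 16, 18, 19, 10, 9, 7, 1].

[8, 16, 18, 19, 10, 9, 7, 1]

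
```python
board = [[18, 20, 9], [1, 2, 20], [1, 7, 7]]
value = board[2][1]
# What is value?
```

board[2] = [1, 7, 7]. Taking column 1 of that row yields 7.

7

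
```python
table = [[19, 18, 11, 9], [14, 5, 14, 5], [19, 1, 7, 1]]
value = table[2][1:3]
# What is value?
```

table[2] = [19, 1, 7, 1]. table[2] has length 4. The slice table[2][1:3] selects indices [1, 2] (1->1, 2->7), giving [1, 7].

[1, 7]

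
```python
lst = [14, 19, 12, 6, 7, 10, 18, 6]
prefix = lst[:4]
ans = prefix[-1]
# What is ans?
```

lst has length 8. The slice lst[:4] selects indices [0, 1, 2, 3] (0->14, 1->19, 2->12, 3->6), giving [14, 19, 12, 6]. So prefix = [14, 19, 12, 6]. Then prefix[-1] = 6.

6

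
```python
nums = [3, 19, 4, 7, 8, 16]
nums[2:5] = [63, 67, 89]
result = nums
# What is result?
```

nums starts as [3, 19, 4, 7, 8, 16] (length 6). The slice nums[2:5] covers indices [2, 3, 4] with values [4, 7, 8]. Replacing that slice with [63, 67, 89] (same length) produces [3, 19, 63, 67, 89, 16].

[3, 19, 63, 67, 89, 16]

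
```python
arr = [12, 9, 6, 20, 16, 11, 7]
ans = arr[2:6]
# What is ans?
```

arr has length 7. The slice arr[2:6] selects indices [2, 3, 4, 5] (2->6, 3->20, 4->16, 5->11), giving [6, 20, 16, 11].

[6, 20, 16, 11]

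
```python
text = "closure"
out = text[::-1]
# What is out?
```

text has length 7. The slice text[::-1] selects indices [6, 5, 4, 3, 2, 1, 0] (6->'e', 5->'r', 4->'u', 3->'s', 2->'o', 1->'l', 0->'c'), giving 'erusolc'.

'erusolc'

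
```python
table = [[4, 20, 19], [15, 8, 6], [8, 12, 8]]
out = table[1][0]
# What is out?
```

table[1] = [15, 8, 6]. Taking column 0 of that row yields 15.

15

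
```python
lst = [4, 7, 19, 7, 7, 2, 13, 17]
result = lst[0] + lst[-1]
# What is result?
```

lst has length 8. lst[0] = 4.
lst has length 8. Negative index -1 maps to positive index 8 + (-1) = 7. lst[7] = 17.
Sum: 4 + 17 = 21.

21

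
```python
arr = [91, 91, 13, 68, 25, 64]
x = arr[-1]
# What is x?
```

arr has length 6. Negative index -1 maps to positive index 6 + (-1) = 5. arr[5] = 64.

64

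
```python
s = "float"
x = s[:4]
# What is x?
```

s has length 5. The slice s[:4] selects indices [0, 1, 2, 3] (0->'f', 1->'l', 2->'o', 3->'a'), giving 'floa'.

'floa'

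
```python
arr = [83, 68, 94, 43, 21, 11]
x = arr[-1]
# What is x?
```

arr has length 6. Negative index -1 maps to positive index 6 + (-1) = 5. arr[5] = 11.

11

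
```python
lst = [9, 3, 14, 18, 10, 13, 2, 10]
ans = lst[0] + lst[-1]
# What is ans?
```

lst has length 8. lst[0] = 9.
lst has length 8. Negative index -1 maps to positive index 8 + (-1) = 7. lst[7] = 10.
Sum: 9 + 10 = 19.

19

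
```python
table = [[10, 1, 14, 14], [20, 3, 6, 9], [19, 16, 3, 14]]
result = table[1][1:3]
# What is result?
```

table[1] = [20, 3, 6, 9]. table[1] has length 4. The slice table[1][1:3] selects indices [1, 2] (1->3, 2->6), giving [3, 6].

[3, 6]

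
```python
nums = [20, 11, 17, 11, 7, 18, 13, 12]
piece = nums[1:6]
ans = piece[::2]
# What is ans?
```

nums has length 8. The slice nums[1:6] selects indices [1, 2, 3, 4, 5] (1->11, 2->17, 3->11, 4->7, 5->18), giving [11, 17, 11, 7, 18]. So piece = [11, 17, 11, 7, 18]. piece has length 5. The slice piece[::2] selects indices [0, 2, 4] (0->11, 2->11, 4->18), giving [11, 11, 18].

[11, 11, 18]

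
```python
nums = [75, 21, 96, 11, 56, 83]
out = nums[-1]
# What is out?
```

nums has length 6. Negative index -1 maps to positive index 6 + (-1) = 5. nums[5] = 83.

83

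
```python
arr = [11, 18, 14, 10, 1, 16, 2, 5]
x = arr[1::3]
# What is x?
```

arr has length 8. The slice arr[1::3] selects indices [1, 4, 7] (1->18, 4->1, 7->5), giving [18, 1, 5].

[18, 1, 5]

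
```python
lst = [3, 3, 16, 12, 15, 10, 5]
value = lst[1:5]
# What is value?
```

lst has length 7. The slice lst[1:5] selects indices [1, 2, 3, 4] (1->3, 2->16, 3->12, 4->15), giving [3, 16, 12, 15].

[3, 16, 12, 15]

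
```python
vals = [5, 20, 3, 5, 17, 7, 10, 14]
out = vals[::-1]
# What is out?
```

vals has length 8. The slice vals[::-1] selects indices [7, 6, 5, 4, 3, 2, 1, 0] (7->14, 6->10, 5->7, 4->17, 3->5, 2->3, 1->20, 0->5), giving [14, 10, 7, 17, 5, 3, 20, 5].

[14, 10, 7, 17, 5, 3, 20, 5]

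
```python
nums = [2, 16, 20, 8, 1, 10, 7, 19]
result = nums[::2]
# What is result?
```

nums has length 8. The slice nums[::2] selects indices [0, 2, 4, 6] (0->2, 2->20, 4->1, 6->7), giving [2, 20, 1, 7].

[2, 20, 1, 7]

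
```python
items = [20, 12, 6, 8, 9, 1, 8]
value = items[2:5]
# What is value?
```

items has length 7. The slice items[2:5] selects indices [2, 3, 4] (2->6, 3->8, 4->9), giving [6, 8, 9].

[6, 8, 9]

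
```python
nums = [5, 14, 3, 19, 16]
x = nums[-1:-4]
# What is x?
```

nums has length 5. The slice nums[-1:-4] resolves to an empty index range, so the result is [].

[]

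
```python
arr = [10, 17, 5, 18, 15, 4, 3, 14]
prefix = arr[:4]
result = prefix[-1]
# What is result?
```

arr has length 8. The slice arr[:4] selects indices [0, 1, 2, 3] (0->10, 1->17, 2->5, 3->18), giving [10, 17, 5, 18]. So prefix = [10, 17, 5, 18]. Then prefix[-1] = 18.

18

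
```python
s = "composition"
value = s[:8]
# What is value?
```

s has length 11. The slice s[:8] selects indices [0, 1, 2, 3, 4, 5, 6, 7] (0->'c', 1->'o', 2->'m', 3->'p', 4->'o', 5->'s', 6->'i', 7->'t'), giving 'composit'.

'composit'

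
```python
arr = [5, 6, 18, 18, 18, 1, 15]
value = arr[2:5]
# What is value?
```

arr has length 7. The slice arr[2:5] selects indices [2, 3, 4] (2->18, 3->18, 4->18), giving [18, 18, 18].

[18, 18, 18]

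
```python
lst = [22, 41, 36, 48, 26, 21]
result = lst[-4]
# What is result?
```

lst has length 6. Negative index -4 maps to positive index 6 + (-4) = 2. lst[2] = 36.

36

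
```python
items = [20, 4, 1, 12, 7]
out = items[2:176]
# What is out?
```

items has length 5. The slice items[2:176] selects indices [2, 3, 4] (2->1, 3->12, 4->7), giving [1, 12, 7].

[1, 12, 7]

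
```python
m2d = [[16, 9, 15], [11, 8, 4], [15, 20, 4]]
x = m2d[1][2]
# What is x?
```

m2d[1] = [11, 8, 4]. Taking column 2 of that row yields 4.

4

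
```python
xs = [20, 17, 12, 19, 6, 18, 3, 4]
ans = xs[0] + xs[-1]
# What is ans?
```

xs has length 8. xs[0] = 20.
xs has length 8. Negative index -1 maps to positive index 8 + (-1) = 7. xs[7] = 4.
Sum: 20 + 4 = 24.

24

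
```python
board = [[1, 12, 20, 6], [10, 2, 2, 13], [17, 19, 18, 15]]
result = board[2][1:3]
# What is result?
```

board[2] = [17, 19, 18, 15]. board[2] has length 4. The slice board[2][1:3] selects indices [1, 2] (1->19, 2->18), giving [19, 18].

[19, 18]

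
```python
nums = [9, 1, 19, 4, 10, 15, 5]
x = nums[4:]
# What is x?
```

nums has length 7. The slice nums[4:] selects indices [4, 5, 6] (4->10, 5->15, 6->5), giving [10, 15, 5].

[10, 15, 5]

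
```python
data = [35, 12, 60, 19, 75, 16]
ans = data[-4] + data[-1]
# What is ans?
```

data has length 6. Negative index -4 maps to positive index 6 + (-4) = 2. data[2] = 60.
data has length 6. Negative index -1 maps to positive index 6 + (-1) = 5. data[5] = 16.
Sum: 60 + 16 = 76.

76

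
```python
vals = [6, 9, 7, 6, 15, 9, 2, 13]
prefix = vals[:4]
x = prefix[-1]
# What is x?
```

vals has length 8. The slice vals[:4] selects indices [0, 1, 2, 3] (0->6, 1->9, 2->7, 3->6), giving [6, 9, 7, 6]. So prefix = [6, 9, 7, 6]. Then prefix[-1] = 6.

6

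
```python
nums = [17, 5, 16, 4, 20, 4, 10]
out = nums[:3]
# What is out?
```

nums has length 7. The slice nums[:3] selects indices [0, 1, 2] (0->17, 1->5, 2->16), giving [17, 5, 16].

[17, 5, 16]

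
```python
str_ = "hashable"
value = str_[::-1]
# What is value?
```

str_ has length 8. The slice str_[::-1] selects indices [7, 6, 5, 4, 3, 2, 1, 0] (7->'e', 6->'l', 5->'b', 4->'a', 3->'h', 2->'s', 1->'a', 0->'h'), giving 'elbahsah'.

'elbahsah'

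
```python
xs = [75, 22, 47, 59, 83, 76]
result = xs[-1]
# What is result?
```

xs has length 6. Negative index -1 maps to positive index 6 + (-1) = 5. xs[5] = 76.

76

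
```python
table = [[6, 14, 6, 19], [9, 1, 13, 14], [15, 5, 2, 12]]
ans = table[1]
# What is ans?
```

table has 3 rows. Row 1 is [9, 1, 13, 14].

[9, 1, 13, 14]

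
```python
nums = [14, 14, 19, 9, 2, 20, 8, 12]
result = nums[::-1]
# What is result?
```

nums has length 8. The slice nums[::-1] selects indices [7, 6, 5, 4, 3, 2, 1, 0] (7->12, 6->8, 5->20, 4->2, 3->9, 2->19, 1->14, 0->14), giving [12, 8, 20, 2, 9, 19, 14, 14].

[12, 8, 20, 2, 9, 19, 14, 14]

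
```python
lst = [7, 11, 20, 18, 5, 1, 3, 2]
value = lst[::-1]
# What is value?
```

lst has length 8. The slice lst[::-1] selects indices [7, 6, 5, 4, 3, 2, 1, 0] (7->2, 6->3, 5->1, 4->5, 3->18, 2->20, 1->11, 0->7), giving [2, 3, 1, 5, 18, 20, 11, 7].

[2, 3, 1, 5, 18, 20, 11, 7]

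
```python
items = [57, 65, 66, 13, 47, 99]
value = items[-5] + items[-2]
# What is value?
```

items has length 6. Negative index -5 maps to positive index 6 + (-5) = 1. items[1] = 65.
items has length 6. Negative index -2 maps to positive index 6 + (-2) = 4. items[4] = 47.
Sum: 65 + 47 = 112.

112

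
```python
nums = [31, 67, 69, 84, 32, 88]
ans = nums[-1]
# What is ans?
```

nums has length 6. Negative index -1 maps to positive index 6 + (-1) = 5. nums[5] = 88.

88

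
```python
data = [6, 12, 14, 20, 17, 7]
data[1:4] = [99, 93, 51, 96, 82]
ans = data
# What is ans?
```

data starts as [6, 12, 14, 20, 17, 7] (length 6). The slice data[1:4] covers indices [1, 2, 3] with values [12, 14, 20]. Replacing that slice with [99, 93, 51, 96, 82] (different length) produces [6, 99, 93, 51, 96, 82, 17, 7].

[6, 99, 93, 51, 96, 82, 17, 7]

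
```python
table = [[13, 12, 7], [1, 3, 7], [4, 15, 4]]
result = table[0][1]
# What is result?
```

table[0] = [13, 12, 7]. Taking column 1 of that row yields 12.

12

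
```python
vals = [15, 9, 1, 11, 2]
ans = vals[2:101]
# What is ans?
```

vals has length 5. The slice vals[2:101] selects indices [2, 3, 4] (2->1, 3->11, 4->2), giving [1, 11, 2].

[1, 11, 2]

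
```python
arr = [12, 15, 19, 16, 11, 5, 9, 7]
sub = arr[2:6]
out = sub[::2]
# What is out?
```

arr has length 8. The slice arr[2:6] selects indices [2, 3, 4, 5] (2->19, 3->16, 4->11, 5->5), giving [19, 16, 11, 5]. So sub = [19, 16, 11, 5]. sub has length 4. The slice sub[::2] selects indices [0, 2] (0->19, 2->11), giving [19, 11].

[19, 11]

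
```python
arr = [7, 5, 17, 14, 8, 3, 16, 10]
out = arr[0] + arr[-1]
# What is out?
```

arr has length 8. arr[0] = 7.
arr has length 8. Negative index -1 maps to positive index 8 + (-1) = 7. arr[7] = 10.
Sum: 7 + 10 = 17.

17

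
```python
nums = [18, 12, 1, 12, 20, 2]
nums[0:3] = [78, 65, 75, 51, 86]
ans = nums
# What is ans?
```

nums starts as [18, 12, 1, 12, 20, 2] (length 6). The slice nums[0:3] covers indices [0, 1, 2] with values [18, 12, 1]. Replacing that slice with [78, 65, 75, 51, 86] (different length) produces [78, 65, 75, 51, 86, 12, 20, 2].

[78, 65, 75, 51, 86, 12, 20, 2]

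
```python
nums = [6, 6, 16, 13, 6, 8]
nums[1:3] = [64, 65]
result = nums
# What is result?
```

nums starts as [6, 6, 16, 13, 6, 8] (length 6). The slice nums[1:3] covers indices [1, 2] with values [6, 16]. Replacing that slice with [64, 65] (same length) produces [6, 64, 65, 13, 6, 8].

[6, 64, 65, 13, 6, 8]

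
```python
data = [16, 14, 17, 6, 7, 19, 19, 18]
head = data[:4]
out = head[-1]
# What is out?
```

data has length 8. The slice data[:4] selects indices [0, 1, 2, 3] (0->16, 1->14, 2->17, 3->6), giving [16, 14, 17, 6]. So head = [16, 14, 17, 6]. Then head[-1] = 6.

6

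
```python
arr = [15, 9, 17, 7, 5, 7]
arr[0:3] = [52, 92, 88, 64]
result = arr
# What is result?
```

arr starts as [15, 9, 17, 7, 5, 7] (length 6). The slice arr[0:3] covers indices [0, 1, 2] with values [15, 9, 17]. Replacing that slice with [52, 92, 88, 64] (different length) produces [52, 92, 88, 64, 7, 5, 7].

[52, 92, 88, 64, 7, 5, 7]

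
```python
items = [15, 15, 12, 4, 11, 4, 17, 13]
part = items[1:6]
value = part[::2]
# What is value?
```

items has length 8. The slice items[1:6] selects indices [1, 2, 3, 4, 5] (1->15, 2->12, 3->4, 4->11, 5->4), giving [15, 12, 4, 11, 4]. So part = [15, 12, 4, 11, 4]. part has length 5. The slice part[::2] selects indices [0, 2, 4] (0->15, 2->4, 4->4), giving [15, 4, 4].

[15, 4, 4]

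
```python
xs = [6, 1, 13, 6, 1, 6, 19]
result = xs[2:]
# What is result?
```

xs has length 7. The slice xs[2:] selects indices [2, 3, 4, 5, 6] (2->13, 3->6, 4->1, 5->6, 6->19), giving [13, 6, 1, 6, 19].

[13, 6, 1, 6, 19]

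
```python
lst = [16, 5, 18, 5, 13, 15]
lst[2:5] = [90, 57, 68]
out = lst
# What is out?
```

lst starts as [16, 5, 18, 5, 13, 15] (length 6). The slice lst[2:5] covers indices [2, 3, 4] with values [18, 5, 13]. Replacing that slice with [90, 57, 68] (same length) produces [16, 5, 90, 57, 68, 15].

[16, 5, 90, 57, 68, 15]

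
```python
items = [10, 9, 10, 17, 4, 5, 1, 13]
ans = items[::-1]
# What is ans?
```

items has length 8. The slice items[::-1] selects indices [7, 6, 5, 4, 3, 2, 1, 0] (7->13, 6->1, 5->5, 4->4, 3->17, 2->10, 1->9, 0->10), giving [13, 1, 5, 4, 17, 10, 9, 10].

[13, 1, 5, 4, 17, 10, 9, 10]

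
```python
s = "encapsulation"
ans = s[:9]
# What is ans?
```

s has length 13. The slice s[:9] selects indices [0, 1, 2, 3, 4, 5, 6, 7, 8] (0->'e', 1->'n', 2->'c', 3->'a', 4->'p', 5->'s', 6->'u', 7->'l', 8->'a'), giving 'encapsula'.

'encapsula'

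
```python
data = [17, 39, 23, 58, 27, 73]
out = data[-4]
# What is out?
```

data has length 6. Negative index -4 maps to positive index 6 + (-4) = 2. data[2] = 23.

23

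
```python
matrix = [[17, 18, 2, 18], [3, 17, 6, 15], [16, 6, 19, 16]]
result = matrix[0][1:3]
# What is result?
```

matrix[0] = [17, 18, 2, 18]. matrix[0] has length 4. The slice matrix[0][1:3] selects indices [1, 2] (1->18, 2->2), giving [18, 2].

[18, 2]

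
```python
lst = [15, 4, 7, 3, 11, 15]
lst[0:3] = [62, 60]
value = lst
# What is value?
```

lst starts as [15, 4, 7, 3, 11, 15] (length 6). The slice lst[0:3] covers indices [0, 1, 2] with values [15, 4, 7]. Replacing that slice with [62, 60] (different length) produces [62, 60, 3, 11, 15].

[62, 60, 3, 11, 15]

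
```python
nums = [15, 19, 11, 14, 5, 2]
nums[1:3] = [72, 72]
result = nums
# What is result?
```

nums starts as [15, 19, 11, 14, 5, 2] (length 6). The slice nums[1:3] covers indices [1, 2] with values [19, 11]. Replacing that slice with [72, 72] (same length) produces [15, 72, 72, 14, 5, 2].

[15, 72, 72, 14, 5, 2]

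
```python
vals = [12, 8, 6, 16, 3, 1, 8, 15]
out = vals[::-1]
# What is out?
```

vals has length 8. The slice vals[::-1] selects indices [7, 6, 5, 4, 3, 2, 1, 0] (7->15, 6->8, 5->1, 4->3, 3->16, 2->6, 1->8, 0->12), giving [15, 8, 1, 3, 16, 6, 8, 12].

[15, 8, 1, 3, 16, 6, 8, 12]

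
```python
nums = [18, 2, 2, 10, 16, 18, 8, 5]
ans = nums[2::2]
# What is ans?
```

nums has length 8. The slice nums[2::2] selects indices [2, 4, 6] (2->2, 4->16, 6->8), giving [2, 16, 8].

[2, 16, 8]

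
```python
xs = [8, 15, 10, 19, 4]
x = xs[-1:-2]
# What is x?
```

xs has length 5. The slice xs[-1:-2] resolves to an empty index range, so the result is [].

[]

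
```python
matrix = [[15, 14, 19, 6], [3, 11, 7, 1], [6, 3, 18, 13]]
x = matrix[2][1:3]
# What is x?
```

matrix[2] = [6, 3, 18, 13]. matrix[2] has length 4. The slice matrix[2][1:3] selects indices [1, 2] (1->3, 2->18), giving [3, 18].

[3, 18]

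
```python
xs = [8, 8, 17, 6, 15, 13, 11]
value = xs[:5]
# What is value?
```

xs has length 7. The slice xs[:5] selects indices [0, 1, 2, 3, 4] (0->8, 1->8, 2->17, 3->6, 4->15), giving [8, 8, 17, 6, 15].

[8, 8, 17, 6, 15]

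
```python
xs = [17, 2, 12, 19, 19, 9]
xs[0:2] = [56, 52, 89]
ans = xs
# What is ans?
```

xs starts as [17, 2, 12, 19, 19, 9] (length 6). The slice xs[0:2] covers indices [0, 1] with values [17, 2]. Replacing that slice with [56, 52, 89] (different length) produces [56, 52, 89, 12, 19, 19, 9].

[56, 52, 89, 12, 19, 19, 9]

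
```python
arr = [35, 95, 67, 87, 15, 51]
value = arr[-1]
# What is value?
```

arr has length 6. Negative index -1 maps to positive index 6 + (-1) = 5. arr[5] = 51.

51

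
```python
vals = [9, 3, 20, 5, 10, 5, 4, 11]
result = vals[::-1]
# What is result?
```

vals has length 8. The slice vals[::-1] selects indices [7, 6, 5, 4, 3, 2, 1, 0] (7->11, 6->4, 5->5, 4->10, 3->5, 2->20, 1->3, 0->9), giving [11, 4, 5, 10, 5, 20, 3, 9].

[11, 4, 5, 10, 5, 20, 3, 9]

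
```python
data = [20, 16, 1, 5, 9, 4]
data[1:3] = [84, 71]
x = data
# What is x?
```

data starts as [20, 16, 1, 5, 9, 4] (length 6). The slice data[1:3] covers indices [1, 2] with values [16, 1]. Replacing that slice with [84, 71] (same length) produces [20, 84, 71, 5, 9, 4].

[20, 84, 71, 5, 9, 4]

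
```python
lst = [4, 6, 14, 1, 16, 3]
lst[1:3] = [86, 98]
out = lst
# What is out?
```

lst starts as [4, 6, 14, 1, 16, 3] (length 6). The slice lst[1:3] covers indices [1, 2] with values [6, 14]. Replacing that slice with [86, 98] (same length) produces [4, 86, 98, 1, 16, 3].

[4, 86, 98, 1, 16, 3]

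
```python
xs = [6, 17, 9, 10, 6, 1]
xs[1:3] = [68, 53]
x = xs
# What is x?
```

xs starts as [6, 17, 9, 10, 6, 1] (length 6). The slice xs[1:3] covers indices [1, 2] with values [17, 9]. Replacing that slice with [68, 53] (same length) produces [6, 68, 53, 10, 6, 1].

[6, 68, 53, 10, 6, 1]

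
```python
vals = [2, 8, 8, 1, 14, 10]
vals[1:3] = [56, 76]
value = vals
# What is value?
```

vals starts as [2, 8, 8, 1, 14, 10] (length 6). The slice vals[1:3] covers indices [1, 2] with values [8, 8]. Replacing that slice with [56, 76] (same length) produces [2, 56, 76, 1, 14, 10].

[2, 56, 76, 1, 14, 10]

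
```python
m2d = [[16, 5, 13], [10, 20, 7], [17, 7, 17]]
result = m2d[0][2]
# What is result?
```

m2d[0] = [16, 5, 13]. Taking column 2 of that row yields 13.

13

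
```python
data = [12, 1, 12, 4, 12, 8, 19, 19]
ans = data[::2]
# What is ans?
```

data has length 8. The slice data[::2] selects indices [0, 2, 4, 6] (0->12, 2->12, 4->12, 6->19), giving [12, 12, 12, 19].

[12, 12, 12, 19]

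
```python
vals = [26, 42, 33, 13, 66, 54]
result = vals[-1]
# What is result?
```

vals has length 6. Negative index -1 maps to positive index 6 + (-1) = 5. vals[5] = 54.

54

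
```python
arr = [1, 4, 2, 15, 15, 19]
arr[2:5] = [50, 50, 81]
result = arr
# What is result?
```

arr starts as [1, 4, 2, 15, 15, 19] (length 6). The slice arr[2:5] covers indices [2, 3, 4] with values [2, 15, 15]. Replacing that slice with [50, 50, 81] (same length) produces [1, 4, 50, 50, 81, 19].

[1, 4, 50, 50, 81, 19]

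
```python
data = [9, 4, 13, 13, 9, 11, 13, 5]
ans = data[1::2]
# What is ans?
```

data has length 8. The slice data[1::2] selects indices [1, 3, 5, 7] (1->4, 3->13, 5->11, 7->5), giving [4, 13, 11, 5].

[4, 13, 11, 5]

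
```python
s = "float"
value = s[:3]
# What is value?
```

s has length 5. The slice s[:3] selects indices [0, 1, 2] (0->'f', 1->'l', 2->'o'), giving 'flo'.

'flo'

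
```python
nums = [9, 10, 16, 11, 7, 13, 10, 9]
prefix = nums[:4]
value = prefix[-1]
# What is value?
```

nums has length 8. The slice nums[:4] selects indices [0, 1, 2, 3] (0->9, 1->10, 2->16, 3->11), giving [9, 10, 16, 11]. So prefix = [9, 10, 16, 11]. Then prefix[-1] = 11.

11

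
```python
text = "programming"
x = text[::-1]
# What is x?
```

text has length 11. The slice text[::-1] selects indices [10, 9, 8, 7, 6, 5, 4, 3, 2, 1, 0] (10->'g', 9->'n', 8->'i', 7->'m', 6->'m', 5->'a', 4->'r', 3->'g', 2->'o', 1->'r', 0->'p'), giving 'gnimmargorp'.

'gnimmargorp'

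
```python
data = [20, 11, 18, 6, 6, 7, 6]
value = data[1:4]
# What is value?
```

data has length 7. The slice data[1:4] selects indices [1, 2, 3] (1->11, 2->18, 3->6), giving [11, 18, 6].

[11, 18, 6]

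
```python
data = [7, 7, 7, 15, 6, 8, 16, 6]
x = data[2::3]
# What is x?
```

data has length 8. The slice data[2::3] selects indices [2, 5] (2->7, 5->8), giving [7, 8].

[7, 8]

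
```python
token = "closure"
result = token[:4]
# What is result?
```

token has length 7. The slice token[:4] selects indices [0, 1, 2, 3] (0->'c', 1->'l', 2->'o', 3->'s'), giving 'clos'.

'clos'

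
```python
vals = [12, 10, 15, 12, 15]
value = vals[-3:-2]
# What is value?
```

vals has length 5. The slice vals[-3:-2] selects indices [2] (2->15), giving [15].

[15]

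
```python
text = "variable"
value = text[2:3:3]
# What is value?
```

text has length 8. The slice text[2:3:3] selects indices [2] (2->'r'), giving 'r'.

'r'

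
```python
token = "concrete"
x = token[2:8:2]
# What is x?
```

token has length 8. The slice token[2:8:2] selects indices [2, 4, 6] (2->'n', 4->'r', 6->'t'), giving 'nrt'.

'nrt'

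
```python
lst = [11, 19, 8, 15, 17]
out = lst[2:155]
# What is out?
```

lst has length 5. The slice lst[2:155] selects indices [2, 3, 4] (2->8, 3->15, 4->17), giving [8, 15, 17].

[8, 15, 17]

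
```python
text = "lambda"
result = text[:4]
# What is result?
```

text has length 6. The slice text[:4] selects indices [0, 1, 2, 3] (0->'l', 1->'a', 2->'m', 3->'b'), giving 'lamb'.

'lamb'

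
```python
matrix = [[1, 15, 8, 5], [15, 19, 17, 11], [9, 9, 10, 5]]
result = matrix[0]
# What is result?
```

matrix has 3 rows. Row 0 is [1, 15, 8, 5].

[1, 15, 8, 5]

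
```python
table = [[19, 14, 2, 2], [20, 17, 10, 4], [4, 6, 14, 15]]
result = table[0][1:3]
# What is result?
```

table[0] = [19, 14, 2, 2]. table[0] has length 4. The slice table[0][1:3] selects indices [1, 2] (1->14, 2->2), giving [14, 2].

[14, 2]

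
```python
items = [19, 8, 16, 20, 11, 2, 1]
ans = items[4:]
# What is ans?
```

items has length 7. The slice items[4:] selects indices [4, 5, 6] (4->11, 5->2, 6->1), giving [11, 2, 1].

[11, 2, 1]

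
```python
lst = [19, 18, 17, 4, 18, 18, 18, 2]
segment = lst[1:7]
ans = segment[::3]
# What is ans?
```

lst has length 8. The slice lst[1:7] selects indices [1, 2, 3, 4, 5, 6] (1->18, 2->17, 3->4, 4->18, 5->18, 6->18), giving [18, 17, 4, 18, 18, 18]. So segment = [18, 17, 4, 18, 18, 18]. segment has length 6. The slice segment[::3] selects indices [0, 3] (0->18, 3->18), giving [18, 18].

[18, 18]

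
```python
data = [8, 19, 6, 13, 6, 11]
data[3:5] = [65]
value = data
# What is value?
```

data starts as [8, 19, 6, 13, 6, 11] (length 6). The slice data[3:5] covers indices [3, 4] with values [13, 6]. Replacing that slice with [65] (different length) produces [8, 19, 6, 65, 11].

[8, 19, 6, 65, 11]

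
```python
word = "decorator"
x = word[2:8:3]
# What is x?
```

word has length 9. The slice word[2:8:3] selects indices [2, 5] (2->'c', 5->'a'), giving 'ca'.

'ca'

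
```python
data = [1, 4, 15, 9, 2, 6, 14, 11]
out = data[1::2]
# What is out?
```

data has length 8. The slice data[1::2] selects indices [1, 3, 5, 7] (1->4, 3->9, 5->6, 7->11), giving [4, 9, 6, 11].

[4, 9, 6, 11]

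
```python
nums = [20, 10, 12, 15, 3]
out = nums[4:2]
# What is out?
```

nums has length 5. The slice nums[4:2] resolves to an empty index range, so the result is [].

[]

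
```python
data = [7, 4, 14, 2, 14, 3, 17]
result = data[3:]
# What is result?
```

data has length 7. The slice data[3:] selects indices [3, 4, 5, 6] (3->2, 4->14, 5->3, 6->17), giving [2, 14, 3, 17].

[2, 14, 3, 17]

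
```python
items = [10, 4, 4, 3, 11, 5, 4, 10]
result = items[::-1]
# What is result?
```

items has length 8. The slice items[::-1] selects indices [7, 6, 5, 4, 3, 2, 1, 0] (7->10, 6->4, 5->5, 4->11, 3->3, 2->4, 1->4, 0->10), giving [10, 4, 5, 11, 3, 4, 4, 10].

[10, 4, 5, 11, 3, 4, 4, 10]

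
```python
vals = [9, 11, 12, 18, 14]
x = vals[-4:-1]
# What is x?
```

vals has length 5. The slice vals[-4:-1] selects indices [1, 2, 3] (1->11, 2->12, 3->18), giving [11, 12, 18].

[11, 12, 18]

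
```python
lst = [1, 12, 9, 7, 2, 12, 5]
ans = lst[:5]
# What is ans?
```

lst has length 7. The slice lst[:5] selects indices [0, 1, 2, 3, 4] (0->1, 1->12, 2->9, 3->7, 4->2), giving [1, 12, 9, 7, 2].

[1, 12, 9, 7, 2]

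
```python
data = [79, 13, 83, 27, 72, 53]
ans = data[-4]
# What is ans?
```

data has length 6. Negative index -4 maps to positive index 6 + (-4) = 2. data[2] = 83.

83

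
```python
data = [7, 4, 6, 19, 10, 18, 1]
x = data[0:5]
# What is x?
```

data has length 7. The slice data[0:5] selects indices [0, 1, 2, 3, 4] (0->7, 1->4, 2->6, 3->19, 4->10), giving [7, 4, 6, 19, 10].

[7, 4, 6, 19, 10]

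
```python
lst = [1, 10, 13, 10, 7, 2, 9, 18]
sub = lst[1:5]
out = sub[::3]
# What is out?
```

lst has length 8. The slice lst[1:5] selects indices [1, 2, 3, 4] (1->10, 2->13, 3->10, 4->7), giving [10, 13, 10, 7]. So sub = [10, 13, 10, 7]. sub has length 4. The slice sub[::3] selects indices [0, 3] (0->10, 3->7), giving [10, 7].

[10, 7]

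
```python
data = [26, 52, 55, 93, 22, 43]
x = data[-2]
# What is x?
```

data has length 6. Negative index -2 maps to positive index 6 + (-2) = 4. data[4] = 22.

22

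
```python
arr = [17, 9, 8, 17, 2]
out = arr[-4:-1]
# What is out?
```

arr has length 5. The slice arr[-4:-1] selects indices [1, 2, 3] (1->9, 2->8, 3->17), giving [9, 8, 17].

[9, 8, 17]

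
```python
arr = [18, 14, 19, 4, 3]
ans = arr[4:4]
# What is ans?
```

arr has length 5. The slice arr[4:4] resolves to an empty index range, so the result is [].

[]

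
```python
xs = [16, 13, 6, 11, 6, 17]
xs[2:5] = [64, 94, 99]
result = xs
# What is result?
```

xs starts as [16, 13, 6, 11, 6, 17] (length 6). The slice xs[2:5] covers indices [2, 3, 4] with values [6, 11, 6]. Replacing that slice with [64, 94, 99] (same length) produces [16, 13, 64, 94, 99, 17].

[16, 13, 64, 94, 99, 17]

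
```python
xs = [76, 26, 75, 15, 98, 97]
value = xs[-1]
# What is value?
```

xs has length 6. Negative index -1 maps to positive index 6 + (-1) = 5. xs[5] = 97.

97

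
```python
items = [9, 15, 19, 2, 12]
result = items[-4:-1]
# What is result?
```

items has length 5. The slice items[-4:-1] selects indices [1, 2, 3] (1->15, 2->19, 3->2), giving [15, 19, 2].

[15, 19, 2]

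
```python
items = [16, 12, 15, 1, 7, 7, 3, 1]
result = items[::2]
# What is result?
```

items has length 8. The slice items[::2] selects indices [0, 2, 4, 6] (0->16, 2->15, 4->7, 6->3), giving [16, 15, 7, 3].

[16, 15, 7, 3]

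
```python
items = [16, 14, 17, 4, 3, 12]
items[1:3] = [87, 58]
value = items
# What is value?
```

items starts as [16, 14, 17, 4, 3, 12] (length 6). The slice items[1:3] covers indices [1, 2] with values [14, 17]. Replacing that slice with [87, 58] (same length) produces [16, 87, 58, 4, 3, 12].

[16, 87, 58, 4, 3, 12]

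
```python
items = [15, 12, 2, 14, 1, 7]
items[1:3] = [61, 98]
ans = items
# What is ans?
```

items starts as [15, 12, 2, 14, 1, 7] (length 6). The slice items[1:3] covers indices [1, 2] with values [12, 2]. Replacing that slice with [61, 98] (same length) produces [15, 61, 98, 14, 1, 7].

[15, 61, 98, 14, 1, 7]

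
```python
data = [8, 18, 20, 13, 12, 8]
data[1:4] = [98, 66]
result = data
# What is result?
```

data starts as [8, 18, 20, 13, 12, 8] (length 6). The slice data[1:4] covers indices [1, 2, 3] with values [18, 20, 13]. Replacing that slice with [98, 66] (different length) produces [8, 98, 66, 12, 8].

[8, 98, 66, 12, 8]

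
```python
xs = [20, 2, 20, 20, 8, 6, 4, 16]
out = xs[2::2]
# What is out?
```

xs has length 8. The slice xs[2::2] selects indices [2, 4, 6] (2->20, 4->8, 6->4), giving [20, 8, 4].

[20, 8, 4]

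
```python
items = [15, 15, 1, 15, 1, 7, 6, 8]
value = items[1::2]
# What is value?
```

items has length 8. The slice items[1::2] selects indices [1, 3, 5, 7] (1->15, 3->15, 5->7, 7->8), giving [15, 15, 7, 8].

[15, 15, 7, 8]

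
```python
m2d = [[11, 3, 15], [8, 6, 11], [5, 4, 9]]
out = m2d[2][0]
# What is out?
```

m2d[2] = [5, 4, 9]. Taking column 0 of that row yields 5.

5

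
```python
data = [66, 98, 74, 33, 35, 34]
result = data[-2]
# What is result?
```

data has length 6. Negative index -2 maps to positive index 6 + (-2) = 4. data[4] = 35.

35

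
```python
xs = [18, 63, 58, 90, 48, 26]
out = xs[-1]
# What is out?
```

xs has length 6. Negative index -1 maps to positive index 6 + (-1) = 5. xs[5] = 26.

26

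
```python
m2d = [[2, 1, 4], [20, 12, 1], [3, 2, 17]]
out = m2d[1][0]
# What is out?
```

m2d[1] = [20, 12, 1]. Taking column 0 of that row yields 20.

20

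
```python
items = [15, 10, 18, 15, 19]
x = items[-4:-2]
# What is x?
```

items has length 5. The slice items[-4:-2] selects indices [1, 2] (1->10, 2->18), giving [10, 18].

[10, 18]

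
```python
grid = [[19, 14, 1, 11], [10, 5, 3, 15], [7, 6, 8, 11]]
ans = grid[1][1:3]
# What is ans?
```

grid[1] = [10, 5, 3, 15]. grid[1] has length 4. The slice grid[1][1:3] selects indices [1, 2] (1->5, 2->3), giving [5, 3].

[5, 3]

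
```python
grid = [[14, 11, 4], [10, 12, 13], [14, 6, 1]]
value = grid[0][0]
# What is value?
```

grid[0] = [14, 11, 4]. Taking column 0 of that row yields 14.

14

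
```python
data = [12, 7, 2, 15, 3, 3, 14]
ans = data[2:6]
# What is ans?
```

data has length 7. The slice data[2:6] selects indices [2, 3, 4, 5] (2->2, 3->15, 4->3, 5->3), giving [2, 15, 3, 3].

[2, 15, 3, 3]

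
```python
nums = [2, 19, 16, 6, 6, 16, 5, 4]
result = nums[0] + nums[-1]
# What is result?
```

nums has length 8. nums[0] = 2.
nums has length 8. Negative index -1 maps to positive index 8 + (-1) = 7. nums[7] = 4.
Sum: 2 + 4 = 6.

6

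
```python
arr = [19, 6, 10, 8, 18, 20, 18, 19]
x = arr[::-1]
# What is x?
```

arr has length 8. The slice arr[::-1] selects indices [7, 6, 5, 4, 3, 2, 1, 0] (7->19, 6->18, 5->20, 4->18, 3->8, 2->10, 1->6, 0->19), giving [19, 18, 20, 18, 8, 10, 6, 19].

[19, 18, 20, 18, 8, 10, 6, 19]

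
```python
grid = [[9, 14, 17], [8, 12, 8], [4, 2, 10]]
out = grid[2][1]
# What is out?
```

grid[2] = [4, 2, 10]. Taking column 1 of that row yields 2.

2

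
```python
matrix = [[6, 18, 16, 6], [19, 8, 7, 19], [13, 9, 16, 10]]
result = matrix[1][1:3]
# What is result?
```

matrix[1] = [19, 8, 7, 19]. matrix[1] has length 4. The slice matrix[1][1:3] selects indices [1, 2] (1->8, 2->7), giving [8, 7].

[8, 7]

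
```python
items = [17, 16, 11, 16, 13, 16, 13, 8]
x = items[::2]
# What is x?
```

items has length 8. The slice items[::2] selects indices [0, 2, 4, 6] (0->17, 2->11, 4->13, 6->13), giving [17, 11, 13, 13].

[17, 11, 13, 13]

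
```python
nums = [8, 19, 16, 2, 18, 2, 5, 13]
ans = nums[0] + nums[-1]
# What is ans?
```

nums has length 8. nums[0] = 8.
nums has length 8. Negative index -1 maps to positive index 8 + (-1) = 7. nums[7] = 13.
Sum: 8 + 13 = 21.

21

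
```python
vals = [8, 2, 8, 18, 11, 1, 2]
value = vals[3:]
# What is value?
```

vals has length 7. The slice vals[3:] selects indices [3, 4, 5, 6] (3->18, 4->11, 5->1, 6->2), giving [18, 11, 1, 2].

[18, 11, 1, 2]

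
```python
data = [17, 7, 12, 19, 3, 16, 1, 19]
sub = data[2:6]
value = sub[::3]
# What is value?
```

data has length 8. The slice data[2:6] selects indices [2, 3, 4, 5] (2->12, 3->19, 4->3, 5->16), giving [12, 19, 3, 16]. So sub = [12, 19, 3, 16]. sub has length 4. The slice sub[::3] selects indices [0, 3] (0->12, 3->16), giving [12, 16].

[12, 16]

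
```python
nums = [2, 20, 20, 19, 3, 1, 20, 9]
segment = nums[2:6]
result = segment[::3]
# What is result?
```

nums has length 8. The slice nums[2:6] selects indices [2, 3, 4, 5] (2->20, 3->19, 4->3, 5->1), giving [20, 19, 3, 1]. So segment = [20, 19, 3, 1]. segment has length 4. The slice segment[::3] selects indices [0, 3] (0->20, 3->1), giving [20, 1].

[20, 1]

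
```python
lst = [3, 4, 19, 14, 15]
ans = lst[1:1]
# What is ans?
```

lst has length 5. The slice lst[1:1] resolves to an empty index range, so the result is [].

[]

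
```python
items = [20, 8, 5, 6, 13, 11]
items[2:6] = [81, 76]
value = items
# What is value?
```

items starts as [20, 8, 5, 6, 13, 11] (length 6). The slice items[2:6] covers indices [2, 3, 4, 5] with values [5, 6, 13, 11]. Replacing that slice with [81, 76] (different length) produces [20, 8, 81, 76].

[20, 8, 81, 76]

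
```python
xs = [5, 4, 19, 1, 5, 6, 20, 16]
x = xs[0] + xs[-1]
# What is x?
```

xs has length 8. xs[0] = 5.
xs has length 8. Negative index -1 maps to positive index 8 + (-1) = 7. xs[7] = 16.
Sum: 5 + 16 = 21.

21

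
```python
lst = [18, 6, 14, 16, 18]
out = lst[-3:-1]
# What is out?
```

lst has length 5. The slice lst[-3:-1] selects indices [2, 3] (2->14, 3->16), giving [14, 16].

[14, 16]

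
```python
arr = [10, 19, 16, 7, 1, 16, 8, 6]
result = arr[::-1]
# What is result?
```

arr has length 8. The slice arr[::-1] selects indices [7, 6, 5, 4, 3, 2, 1, 0] (7->6, 6->8, 5->16, 4->1, 3->7, 2->16, 1->19, 0->10), giving [6, 8, 16, 1, 7, 16, 19, 10].

[6, 8, 16, 1, 7, 16, 19, 10]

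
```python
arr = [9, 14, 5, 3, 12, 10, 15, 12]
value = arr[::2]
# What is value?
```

arr has length 8. The slice arr[::2] selects indices [0, 2, 4, 6] (0->9, 2->5, 4->12, 6->15), giving [9, 5, 12, 15].

[9, 5, 12, 15]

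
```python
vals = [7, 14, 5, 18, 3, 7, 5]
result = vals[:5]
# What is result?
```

vals has length 7. The slice vals[:5] selects indices [0, 1, 2, 3, 4] (0->7, 1->14, 2->5, 3->18, 4->3), giving [7, 14, 5, 18, 3].

[7, 14, 5, 18, 3]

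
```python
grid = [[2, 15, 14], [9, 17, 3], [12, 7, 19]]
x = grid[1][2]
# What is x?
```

grid[1] = [9, 17, 3]. Taking column 2 of that row yields 3.

3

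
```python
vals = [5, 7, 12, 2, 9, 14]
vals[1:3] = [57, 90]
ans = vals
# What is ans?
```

vals starts as [5, 7, 12, 2, 9, 14] (length 6). The slice vals[1:3] covers indices [1, 2] with values [7, 12]. Replacing that slice with [57, 90] (same length) produces [5, 57, 90, 2, 9, 14].

[5, 57, 90, 2, 9, 14]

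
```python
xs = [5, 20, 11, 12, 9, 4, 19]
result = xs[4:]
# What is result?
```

xs has length 7. The slice xs[4:] selects indices [4, 5, 6] (4->9, 5->4, 6->19), giving [9, 4, 19].

[9, 4, 19]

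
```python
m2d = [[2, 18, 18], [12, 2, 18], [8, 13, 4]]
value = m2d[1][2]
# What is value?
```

m2d[1] = [12, 2, 18]. Taking column 2 of that row yields 18.

18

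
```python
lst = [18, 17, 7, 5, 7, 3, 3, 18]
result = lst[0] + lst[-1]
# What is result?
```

lst has length 8. lst[0] = 18.
lst has length 8. Negative index -1 maps to positive index 8 + (-1) = 7. lst[7] = 18.
Sum: 18 + 18 = 36.

36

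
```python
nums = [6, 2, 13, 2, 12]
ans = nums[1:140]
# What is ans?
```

nums has length 5. The slice nums[1:140] selects indices [1, 2, 3, 4] (1->2, 2->13, 3->2, 4->12), giving [2, 13, 2, 12].

[2, 13, 2, 12]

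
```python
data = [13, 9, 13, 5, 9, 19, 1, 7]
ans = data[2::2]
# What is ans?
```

data has length 8. The slice data[2::2] selects indices [2, 4, 6] (2->13, 4->9, 6->1), giving [13, 9, 1].

[13, 9, 1]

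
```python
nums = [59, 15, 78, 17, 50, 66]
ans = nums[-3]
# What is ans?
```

nums has length 6. Negative index -3 maps to positive index 6 + (-3) = 3. nums[3] = 17.

17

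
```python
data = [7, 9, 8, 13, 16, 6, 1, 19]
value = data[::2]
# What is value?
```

data has length 8. The slice data[::2] selects indices [0, 2, 4, 6] (0->7, 2->8, 4->16, 6->1), giving [7, 8, 16, 1].

[7, 8, 16, 1]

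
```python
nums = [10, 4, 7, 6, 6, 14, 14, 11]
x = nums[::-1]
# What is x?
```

nums has length 8. The slice nums[::-1] selects indices [7, 6, 5, 4, 3, 2, 1, 0] (7->11, 6->14, 5->14, 4->6, 3->6, 2->7, 1->4, 0->10), giving [11, 14, 14, 6, 6, 7, 4, 10].

[11, 14, 14, 6, 6, 7, 4, 10]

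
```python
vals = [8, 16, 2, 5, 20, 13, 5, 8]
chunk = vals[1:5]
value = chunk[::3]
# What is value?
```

vals has length 8. The slice vals[1:5] selects indices [1, 2, 3, 4] (1->16, 2->2, 3->5, 4->20), giving [16, 2, 5, 20]. So chunk = [16, 2, 5, 20]. chunk has length 4. The slice chunk[::3] selects indices [0, 3] (0->16, 3->20), giving [16, 20].

[16, 20]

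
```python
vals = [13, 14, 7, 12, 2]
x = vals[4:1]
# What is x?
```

vals has length 5. The slice vals[4:1] resolves to an empty index range, so the result is [].

[]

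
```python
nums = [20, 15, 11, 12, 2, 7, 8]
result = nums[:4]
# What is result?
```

nums has length 7. The slice nums[:4] selects indices [0, 1, 2, 3] (0->20, 1->15, 2->11, 3->12), giving [20, 15, 11, 12].

[20, 15, 11, 12]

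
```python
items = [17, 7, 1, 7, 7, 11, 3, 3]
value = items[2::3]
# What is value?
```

items has length 8. The slice items[2::3] selects indices [2, 5] (2->1, 5->11), giving [1, 11].

[1, 11]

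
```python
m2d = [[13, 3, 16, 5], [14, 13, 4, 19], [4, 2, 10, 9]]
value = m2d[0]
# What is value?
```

m2d has 3 rows. Row 0 is [13, 3, 16, 5].

[13, 3, 16, 5]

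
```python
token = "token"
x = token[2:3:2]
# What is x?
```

token has length 5. The slice token[2:3:2] selects indices [2] (2->'k'), giving 'k'.

'k'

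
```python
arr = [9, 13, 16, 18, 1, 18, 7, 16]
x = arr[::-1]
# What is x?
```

arr has length 8. The slice arr[::-1] selects indices [7, 6, 5, 4, 3, 2, 1, 0] (7->16, 6->7, 5->18, 4->1, 3->18, 2->16, 1->13, 0->9), giving [16, 7, 18, 1, 18, 16, 13, 9].

[16, 7, 18, 1, 18, 16, 13, 9]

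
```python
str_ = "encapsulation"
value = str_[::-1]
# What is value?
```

str_ has length 13. The slice str_[::-1] selects indices [12, 11, 10, 9, 8, 7, 6, 5, 4, 3, 2, 1, 0] (12->'n', 11->'o', 10->'i', 9->'t', 8->'a', 7->'l', 6->'u', 5->'s', 4->'p', 3->'a', 2->'c', 1->'n', 0->'e'), giving 'noitaluspacne'.

'noitaluspacne'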